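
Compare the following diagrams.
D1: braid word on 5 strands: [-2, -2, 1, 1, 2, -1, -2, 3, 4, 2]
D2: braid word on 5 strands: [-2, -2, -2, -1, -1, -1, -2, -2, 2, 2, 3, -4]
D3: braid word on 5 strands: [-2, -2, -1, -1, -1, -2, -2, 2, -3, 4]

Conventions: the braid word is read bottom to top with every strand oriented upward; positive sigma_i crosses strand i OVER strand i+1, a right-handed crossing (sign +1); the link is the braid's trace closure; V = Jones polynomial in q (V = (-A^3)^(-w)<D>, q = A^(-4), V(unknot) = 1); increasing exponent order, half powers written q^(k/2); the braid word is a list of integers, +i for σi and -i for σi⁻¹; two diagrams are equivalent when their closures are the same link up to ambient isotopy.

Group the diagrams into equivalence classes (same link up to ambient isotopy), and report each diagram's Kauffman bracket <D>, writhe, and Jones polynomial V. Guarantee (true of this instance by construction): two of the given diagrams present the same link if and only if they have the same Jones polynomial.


grouping into links: {D1} | {D2, D3}
V(D1) = q^-2 - q^-1 + 1 - q + q^2  (w +2, c 10, <D> = A^-2 - A^2 + A^6 - A^10 + A^14)
V(D2) = q^-8 - 2q^-7 + q^-6 - 2q^-5 + 2q^-4 + q^-2  [12 crossings, <D> = A^-10 + 2A^-2 - 2A^2 + A^6 - 2A^10 + A^14, w = -6]
D3 (bracket A^-10 + 2A^-2 - 2A^2 + A^6 - 2A^10 + A^14; 10 crossings at w = -6): V = q^-8 - 2q^-7 + q^-6 - 2q^-5 + 2q^-4 + q^-2
why: V(q) takes 2 values over 3 diagrams, fixing the grouping


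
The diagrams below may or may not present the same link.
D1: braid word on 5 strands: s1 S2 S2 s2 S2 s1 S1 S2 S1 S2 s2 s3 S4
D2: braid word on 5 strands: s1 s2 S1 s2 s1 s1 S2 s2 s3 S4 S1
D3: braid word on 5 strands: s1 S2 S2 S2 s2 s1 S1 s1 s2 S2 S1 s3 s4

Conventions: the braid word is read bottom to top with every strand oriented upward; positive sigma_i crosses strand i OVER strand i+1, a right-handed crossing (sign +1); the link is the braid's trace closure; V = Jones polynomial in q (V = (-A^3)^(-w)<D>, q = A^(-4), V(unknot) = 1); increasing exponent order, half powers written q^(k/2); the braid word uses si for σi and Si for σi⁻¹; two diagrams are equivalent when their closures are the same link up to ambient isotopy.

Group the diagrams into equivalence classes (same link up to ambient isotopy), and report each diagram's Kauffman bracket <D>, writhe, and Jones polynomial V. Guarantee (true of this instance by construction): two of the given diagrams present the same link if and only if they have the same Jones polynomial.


grouping into links: {D1} | {D2} | {D3}
V(D1) = q^(-9/2) - q^(-5/2) - q^(-3/2) - q^(-1/2)  (w -3, c 13, <D> = A^-7 + A^-3 + A - A^9)
D2 (bracket A^-9 + A^-1 - A^3 + A^7; 11 crossings at w = +3): V = -q^(1/2) + q^(3/2) - q^(5/2) - q^(9/2)
D3 (bracket A^5 + A^13; 13 crossings at w = +1): V = -q^(-5/2) - q^(-1/2)
why: comparing 3 Jones polynomials yields 3 groups


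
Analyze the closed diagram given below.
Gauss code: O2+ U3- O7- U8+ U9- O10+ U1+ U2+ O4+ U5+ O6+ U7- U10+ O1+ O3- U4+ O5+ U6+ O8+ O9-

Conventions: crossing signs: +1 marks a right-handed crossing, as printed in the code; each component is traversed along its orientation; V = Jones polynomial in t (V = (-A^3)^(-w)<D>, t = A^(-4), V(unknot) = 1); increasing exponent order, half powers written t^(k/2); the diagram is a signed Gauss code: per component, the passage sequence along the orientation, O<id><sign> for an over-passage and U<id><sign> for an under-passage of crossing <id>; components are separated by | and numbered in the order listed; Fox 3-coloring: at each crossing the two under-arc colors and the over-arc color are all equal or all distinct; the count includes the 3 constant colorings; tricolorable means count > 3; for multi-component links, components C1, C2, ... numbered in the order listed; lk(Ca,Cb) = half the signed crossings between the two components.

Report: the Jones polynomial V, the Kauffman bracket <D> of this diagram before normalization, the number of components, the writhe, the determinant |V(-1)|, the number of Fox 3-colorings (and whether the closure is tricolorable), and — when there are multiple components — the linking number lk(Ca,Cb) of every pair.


V = t + t^3 - t^4
<D> = -A^-4 + 1 + A^8 (w = +4)
1 component over 10 crossings, w = +4
9 Fox colorings among 3^10, |V(-1)| = 3: tricolorable
why: |V(-1)| = 3: so tricolorable, since 3 divides 3


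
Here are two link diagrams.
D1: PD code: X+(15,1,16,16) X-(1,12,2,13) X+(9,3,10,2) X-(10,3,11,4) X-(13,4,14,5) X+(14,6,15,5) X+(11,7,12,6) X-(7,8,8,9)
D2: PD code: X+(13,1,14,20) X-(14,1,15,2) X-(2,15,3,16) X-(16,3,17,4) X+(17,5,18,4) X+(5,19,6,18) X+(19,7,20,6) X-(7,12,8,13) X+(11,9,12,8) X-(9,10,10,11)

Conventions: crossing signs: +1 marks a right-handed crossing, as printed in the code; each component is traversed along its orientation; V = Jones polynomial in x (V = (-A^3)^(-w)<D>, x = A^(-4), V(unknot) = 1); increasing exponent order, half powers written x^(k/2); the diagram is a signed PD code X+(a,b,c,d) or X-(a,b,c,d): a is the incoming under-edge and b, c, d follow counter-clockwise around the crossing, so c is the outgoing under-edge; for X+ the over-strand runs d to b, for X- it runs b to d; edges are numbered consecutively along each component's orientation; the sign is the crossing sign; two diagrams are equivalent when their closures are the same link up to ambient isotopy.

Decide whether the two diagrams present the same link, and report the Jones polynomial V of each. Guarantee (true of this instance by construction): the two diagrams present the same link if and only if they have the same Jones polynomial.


same link: yes
V(D1) = 1  [8 crossings, <D> = 1, w = 0]
V(D2) = 1  [10 crossings, <D> = 1, w = 0]
insight: one V(x) for all 2 diagrams — one class (guaranteed)


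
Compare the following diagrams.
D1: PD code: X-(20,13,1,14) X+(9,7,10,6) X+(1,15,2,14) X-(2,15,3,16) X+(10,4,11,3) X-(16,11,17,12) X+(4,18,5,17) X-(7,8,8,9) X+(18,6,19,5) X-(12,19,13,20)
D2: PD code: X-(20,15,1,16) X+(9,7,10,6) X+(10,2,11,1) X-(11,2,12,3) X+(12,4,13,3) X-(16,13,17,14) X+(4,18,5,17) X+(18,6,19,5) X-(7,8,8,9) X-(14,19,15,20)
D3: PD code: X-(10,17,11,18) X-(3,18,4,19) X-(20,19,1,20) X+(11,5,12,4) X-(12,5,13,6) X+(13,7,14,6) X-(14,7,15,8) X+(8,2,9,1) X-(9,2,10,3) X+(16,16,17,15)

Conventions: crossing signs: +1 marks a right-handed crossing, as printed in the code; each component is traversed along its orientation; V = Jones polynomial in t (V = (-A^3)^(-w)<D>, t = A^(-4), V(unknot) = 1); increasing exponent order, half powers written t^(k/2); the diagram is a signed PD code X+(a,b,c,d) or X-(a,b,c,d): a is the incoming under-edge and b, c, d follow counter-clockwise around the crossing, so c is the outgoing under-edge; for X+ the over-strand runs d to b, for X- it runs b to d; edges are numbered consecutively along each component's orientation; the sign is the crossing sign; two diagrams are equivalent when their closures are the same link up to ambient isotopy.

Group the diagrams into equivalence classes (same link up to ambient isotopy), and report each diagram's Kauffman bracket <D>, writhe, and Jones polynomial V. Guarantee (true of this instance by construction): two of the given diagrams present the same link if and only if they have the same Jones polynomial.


equivalence classes: {D1, D2} | {D3}
D1 (bracket -A^-12 + 2A^-8 - 2A^-4 + 3 - 2A^4 + 2A^8 - A^12; 10 crossings at w = 0): V = -t^-3 + 2t^-2 - 2t^-1 + 3 - 2t + 2t^2 - t^3
D2 (bracket -A^-12 + 2A^-8 - 2A^-4 + 3 - 2A^4 + 2A^8 - A^12; 10 crossings at w = 0): V = -t^-3 + 2t^-2 - 2t^-1 + 3 - 2t + 2t^2 - t^3
V(D3) = 1  [10 crossings, <D> = A^-6, w = -2]
key observation: 2 classes among 3 diagrams; unequal V(t) rules out equality


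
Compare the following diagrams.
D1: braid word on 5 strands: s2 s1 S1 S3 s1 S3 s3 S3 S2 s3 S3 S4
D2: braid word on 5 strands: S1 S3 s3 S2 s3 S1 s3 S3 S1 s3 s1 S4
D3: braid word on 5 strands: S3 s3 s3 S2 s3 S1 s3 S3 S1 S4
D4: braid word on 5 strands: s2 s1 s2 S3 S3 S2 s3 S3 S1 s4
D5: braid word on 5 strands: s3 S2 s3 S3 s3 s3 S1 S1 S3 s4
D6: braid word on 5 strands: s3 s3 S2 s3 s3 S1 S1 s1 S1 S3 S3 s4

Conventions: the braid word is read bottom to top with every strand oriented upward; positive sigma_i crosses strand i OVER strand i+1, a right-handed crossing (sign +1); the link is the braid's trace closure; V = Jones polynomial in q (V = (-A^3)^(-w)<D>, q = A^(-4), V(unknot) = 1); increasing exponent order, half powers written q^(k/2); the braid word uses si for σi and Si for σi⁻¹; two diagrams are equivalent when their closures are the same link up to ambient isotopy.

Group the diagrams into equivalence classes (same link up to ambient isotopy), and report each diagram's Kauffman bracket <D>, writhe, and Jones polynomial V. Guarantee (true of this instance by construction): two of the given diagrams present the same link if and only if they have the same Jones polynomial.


equivalence classes: {D1, D4} | {D2, D3, D5, D6}
D1 (bracket A^-6 + A^-2 + A^2 + A^6; 12 crossings at w = -2): V = q^-3 + q^-2 + q^-1 + 1
V(D2) = q^-2 + 2 + q^2  [12 crossings, <D> = A^-14 + 2A^-6 + A^2, w = -2]
D3 (bracket A^-14 + 2A^-6 + A^2; 10 crossings at w = -2): V = q^-2 + 2 + q^2
D4 (bracket 1 + A^4 + A^8 + A^12; 10 crossings at w = 0): V = q^-3 + q^-2 + q^-1 + 1
V(D5) = q^-2 + 2 + q^2  (w 0, c 10, <D> = A^-8 + 2 + A^8)
V(D6) = q^-2 + 2 + q^2  (w 0, c 12, <D> = A^-8 + 2 + A^8)
observation: 2 values of V(q) split the 6 diagrams


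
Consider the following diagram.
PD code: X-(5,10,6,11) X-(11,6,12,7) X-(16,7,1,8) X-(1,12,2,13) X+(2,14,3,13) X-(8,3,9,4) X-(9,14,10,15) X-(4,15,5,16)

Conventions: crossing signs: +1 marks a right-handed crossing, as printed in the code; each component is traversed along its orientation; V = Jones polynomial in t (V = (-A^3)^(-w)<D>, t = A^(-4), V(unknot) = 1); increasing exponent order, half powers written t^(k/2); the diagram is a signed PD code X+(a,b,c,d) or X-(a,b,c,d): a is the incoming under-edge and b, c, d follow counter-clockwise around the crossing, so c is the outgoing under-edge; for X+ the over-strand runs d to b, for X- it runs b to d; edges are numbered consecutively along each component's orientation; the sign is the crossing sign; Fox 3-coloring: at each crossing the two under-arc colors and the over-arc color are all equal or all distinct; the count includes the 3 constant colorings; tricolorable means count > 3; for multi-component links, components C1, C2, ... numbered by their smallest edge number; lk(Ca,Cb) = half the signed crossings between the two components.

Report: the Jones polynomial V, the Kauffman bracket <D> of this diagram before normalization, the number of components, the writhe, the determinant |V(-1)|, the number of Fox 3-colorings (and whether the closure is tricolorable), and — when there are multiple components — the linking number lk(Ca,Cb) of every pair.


Jones polynomial: V(t) = -t^-7 + t^-6 - t^-5 + t^-4 + t^-2
<D> = A^-10 + A^-2 - A^2 + A^6 - A^10; writhe -6
components 1, writhe -6 (8 crossings)
3-colorings: 3 of 3^8, det 5 — not tricolorable
note: |V(-1)| = 5: so not tricolorable, since 3 does not divide 5


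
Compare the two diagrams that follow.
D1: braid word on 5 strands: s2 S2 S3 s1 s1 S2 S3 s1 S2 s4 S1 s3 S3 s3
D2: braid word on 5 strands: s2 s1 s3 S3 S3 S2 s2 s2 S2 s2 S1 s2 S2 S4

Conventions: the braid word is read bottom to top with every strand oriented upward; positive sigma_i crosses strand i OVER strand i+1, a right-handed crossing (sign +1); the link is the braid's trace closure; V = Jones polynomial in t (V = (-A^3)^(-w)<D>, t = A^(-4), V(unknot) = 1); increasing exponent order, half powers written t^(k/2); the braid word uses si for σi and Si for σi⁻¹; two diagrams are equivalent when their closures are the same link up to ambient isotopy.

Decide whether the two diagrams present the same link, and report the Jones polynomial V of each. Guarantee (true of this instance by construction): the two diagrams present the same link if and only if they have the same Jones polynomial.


equivalent: no
D1 (bracket A^-8 - A^-4 + 1 - A^4 + A^8; 14 crossings at w = 0): V = t^-2 - t^-1 + 1 - t + t^2
V(D2) = 1  (w 0, c 14, <D> = 1)
key observation: V(t) takes 2 values over 2 diagrams, fixing the grouping


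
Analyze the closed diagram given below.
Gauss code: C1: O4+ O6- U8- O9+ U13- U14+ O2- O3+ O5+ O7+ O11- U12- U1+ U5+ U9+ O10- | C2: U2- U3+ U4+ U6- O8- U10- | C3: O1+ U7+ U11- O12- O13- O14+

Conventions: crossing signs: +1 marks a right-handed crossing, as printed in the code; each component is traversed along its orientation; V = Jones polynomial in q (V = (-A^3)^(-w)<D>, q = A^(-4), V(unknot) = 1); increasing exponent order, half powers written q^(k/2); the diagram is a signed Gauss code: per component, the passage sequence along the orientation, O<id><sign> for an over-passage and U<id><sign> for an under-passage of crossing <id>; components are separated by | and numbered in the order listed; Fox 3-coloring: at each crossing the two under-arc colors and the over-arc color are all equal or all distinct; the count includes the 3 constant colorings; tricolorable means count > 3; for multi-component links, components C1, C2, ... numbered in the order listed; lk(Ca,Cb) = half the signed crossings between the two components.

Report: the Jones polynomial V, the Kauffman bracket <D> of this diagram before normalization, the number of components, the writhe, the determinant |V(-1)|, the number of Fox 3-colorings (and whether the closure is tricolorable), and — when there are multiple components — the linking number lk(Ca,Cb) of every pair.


V(q) = q^-3 + q^-2 + q^-1 + 1
bracket: 1 + A^4 + A^8 + A^12, w = 0
3 components, writhe 0, over 14 crossings
lk(C1,C2) = -1
linking number lk(C1,C3) = 0
lk(C2,C3): 0
det 0, colorings 9 of 3^14 — tricolorable
observation: |V(-1)| = 0: so tricolorable, since 3 divides 0


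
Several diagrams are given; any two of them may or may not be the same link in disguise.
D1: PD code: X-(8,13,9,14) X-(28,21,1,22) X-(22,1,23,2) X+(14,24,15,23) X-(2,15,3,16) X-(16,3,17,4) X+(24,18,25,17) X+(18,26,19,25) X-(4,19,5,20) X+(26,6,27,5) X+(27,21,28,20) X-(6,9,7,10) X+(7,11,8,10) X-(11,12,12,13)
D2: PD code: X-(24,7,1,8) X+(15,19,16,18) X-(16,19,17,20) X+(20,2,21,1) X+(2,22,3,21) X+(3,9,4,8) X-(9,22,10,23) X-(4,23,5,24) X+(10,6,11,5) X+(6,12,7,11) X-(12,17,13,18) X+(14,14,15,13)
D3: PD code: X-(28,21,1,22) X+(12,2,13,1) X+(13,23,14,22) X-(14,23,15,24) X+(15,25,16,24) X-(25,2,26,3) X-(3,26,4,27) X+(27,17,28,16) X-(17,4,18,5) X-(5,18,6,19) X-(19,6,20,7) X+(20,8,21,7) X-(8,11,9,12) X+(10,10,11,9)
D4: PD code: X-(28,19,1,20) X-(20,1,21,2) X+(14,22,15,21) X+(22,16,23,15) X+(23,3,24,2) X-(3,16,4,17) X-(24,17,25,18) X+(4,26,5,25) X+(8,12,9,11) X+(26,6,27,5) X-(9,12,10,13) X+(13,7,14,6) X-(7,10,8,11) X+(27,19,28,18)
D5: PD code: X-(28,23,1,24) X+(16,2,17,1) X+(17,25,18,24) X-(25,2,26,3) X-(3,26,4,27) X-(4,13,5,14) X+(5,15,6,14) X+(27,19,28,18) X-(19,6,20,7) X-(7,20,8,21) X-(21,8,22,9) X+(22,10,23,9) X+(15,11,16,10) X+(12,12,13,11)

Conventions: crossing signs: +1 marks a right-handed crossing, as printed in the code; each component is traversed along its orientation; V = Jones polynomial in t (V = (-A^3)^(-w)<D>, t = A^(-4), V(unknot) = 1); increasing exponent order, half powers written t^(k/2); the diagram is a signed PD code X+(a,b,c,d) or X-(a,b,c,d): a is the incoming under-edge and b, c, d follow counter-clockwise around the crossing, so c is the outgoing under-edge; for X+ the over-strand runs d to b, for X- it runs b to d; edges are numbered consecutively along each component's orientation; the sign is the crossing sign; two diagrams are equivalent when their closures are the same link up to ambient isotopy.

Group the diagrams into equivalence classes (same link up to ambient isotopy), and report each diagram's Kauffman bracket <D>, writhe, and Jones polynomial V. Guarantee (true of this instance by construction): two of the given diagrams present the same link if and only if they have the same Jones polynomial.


classes: {D1} | {D2, D4} | {D3, D5}
V(D1) = t^-4 - 3t^-3 + 5t^-2 - 6t^-1 + 7 - 6t + 5t^2 - 3t^3 + t^4  [14 crossings, <D> = A^-22 - 3A^-18 + 5A^-14 - 6A^-10 + 7A^-6 - 6A^-2 + 5A^2 - 3A^6 + A^10, w = -2]
V(D2) = t^-1 - 1 + 2t - 2t^2 + 2t^3 - 2t^4 + t^5  (w +2, c 12, <D> = A^-14 - 2A^-10 + 2A^-6 - 2A^-2 + 2A^2 - A^6 + A^10)
V(D3) = t^-5 - 2t^-4 + 2t^-3 - 2t^-2 + 2t^-1 - 1 + t  [14 crossings, <D> = A^-10 - A^-6 + 2A^-2 - 2A^2 + 2A^6 - 2A^10 + A^14, w = -2]
V(D4) = t^-1 - 1 + 2t - 2t^2 + 2t^3 - 2t^4 + t^5  [14 crossings, <D> = A^-14 - 2A^-10 + 2A^-6 - 2A^-2 + 2A^2 - A^6 + A^10, w = +2]
V(D5) = t^-5 - 2t^-4 + 2t^-3 - 2t^-2 + 2t^-1 - 1 + t  [14 crossings, <D> = A^-4 - 1 + 2A^4 - 2A^8 + 2A^12 - 2A^16 + A^20, w = 0]
insight: 3 classes among 5 diagrams; unequal V(t) rules out equality


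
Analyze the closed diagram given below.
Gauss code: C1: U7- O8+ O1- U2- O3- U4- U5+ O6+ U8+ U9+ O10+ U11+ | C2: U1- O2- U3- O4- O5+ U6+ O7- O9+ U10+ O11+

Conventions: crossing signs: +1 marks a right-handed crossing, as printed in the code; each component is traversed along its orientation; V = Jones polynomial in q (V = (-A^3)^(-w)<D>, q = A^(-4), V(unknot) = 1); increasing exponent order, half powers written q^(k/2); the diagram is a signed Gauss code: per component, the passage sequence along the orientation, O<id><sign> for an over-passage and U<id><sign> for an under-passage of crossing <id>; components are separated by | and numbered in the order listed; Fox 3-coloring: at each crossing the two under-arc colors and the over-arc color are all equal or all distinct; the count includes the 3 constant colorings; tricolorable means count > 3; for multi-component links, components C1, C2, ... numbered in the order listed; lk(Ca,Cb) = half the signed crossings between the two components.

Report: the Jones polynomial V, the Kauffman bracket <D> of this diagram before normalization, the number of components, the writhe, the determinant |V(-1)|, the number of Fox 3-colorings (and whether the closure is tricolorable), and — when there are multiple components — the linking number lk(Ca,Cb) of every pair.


V(q) = -q^(-3/2) + q^(-1/2) - 2q^(1/2) + q^(3/2) - 2q^(5/2) + q^(7/2)
bracket: -A^-11 + 2A^-7 - A^-3 + 2A - A^5 + A^9, w = +1
2 components, writhe +1, over 11 crossings
lk(C1,C2) = 0
det 8, colorings 3 of 3^11 — not tricolorable
observation: the span of V is 5, within the link bound 11 + 2 - 1


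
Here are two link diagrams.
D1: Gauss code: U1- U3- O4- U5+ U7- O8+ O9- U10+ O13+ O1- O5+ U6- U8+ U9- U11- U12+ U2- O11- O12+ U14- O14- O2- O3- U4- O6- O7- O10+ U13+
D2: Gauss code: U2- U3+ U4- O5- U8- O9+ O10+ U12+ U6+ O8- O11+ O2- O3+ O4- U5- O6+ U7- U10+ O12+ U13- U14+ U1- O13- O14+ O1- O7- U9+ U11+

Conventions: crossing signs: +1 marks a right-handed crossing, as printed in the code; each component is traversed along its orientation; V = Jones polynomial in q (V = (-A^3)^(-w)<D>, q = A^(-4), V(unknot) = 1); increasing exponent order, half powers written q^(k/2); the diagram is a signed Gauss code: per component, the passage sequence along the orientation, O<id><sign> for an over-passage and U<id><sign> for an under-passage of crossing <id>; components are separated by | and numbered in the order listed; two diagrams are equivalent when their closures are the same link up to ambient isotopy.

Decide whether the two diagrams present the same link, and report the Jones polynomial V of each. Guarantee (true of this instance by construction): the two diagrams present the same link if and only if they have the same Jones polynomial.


same link: no
V(D1) = -q^-4 + q^-3 + q^-1  [14 crossings, <D> = A^-8 + 1 - A^4, w = -4]
V(D2) = q^-2 - q^-1 + 2 - 2q + q^2 - q^3 + q^4  (w 0, c 14, <D> = A^-16 - A^-12 + A^-8 - 2A^-4 + 2 - A^4 + A^8)
note: 2 classes among 2 diagrams; unequal V(q) rules out equality


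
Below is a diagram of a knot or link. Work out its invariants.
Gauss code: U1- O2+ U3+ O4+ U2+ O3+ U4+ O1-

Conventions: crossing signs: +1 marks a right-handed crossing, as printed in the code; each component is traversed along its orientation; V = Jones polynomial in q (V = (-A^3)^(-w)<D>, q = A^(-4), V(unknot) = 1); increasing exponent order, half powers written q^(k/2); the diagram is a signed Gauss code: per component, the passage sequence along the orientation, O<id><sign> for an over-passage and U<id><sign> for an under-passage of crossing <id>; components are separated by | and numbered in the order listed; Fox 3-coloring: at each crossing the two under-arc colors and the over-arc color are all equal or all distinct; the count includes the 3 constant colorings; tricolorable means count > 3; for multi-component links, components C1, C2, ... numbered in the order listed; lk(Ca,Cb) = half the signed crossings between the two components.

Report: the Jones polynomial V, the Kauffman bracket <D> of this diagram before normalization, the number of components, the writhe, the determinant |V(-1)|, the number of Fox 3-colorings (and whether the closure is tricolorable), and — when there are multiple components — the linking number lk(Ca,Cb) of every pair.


V(q) = q + q^3 - q^4
bracket: -A^-10 + A^-6 + A^2, w = +2
1 component, writhe +2, over 4 crossings
det 3, colorings 9 of 3^4 — tricolorable
observation: the span of V is 3, forcing >= 3 crossings in any diagram


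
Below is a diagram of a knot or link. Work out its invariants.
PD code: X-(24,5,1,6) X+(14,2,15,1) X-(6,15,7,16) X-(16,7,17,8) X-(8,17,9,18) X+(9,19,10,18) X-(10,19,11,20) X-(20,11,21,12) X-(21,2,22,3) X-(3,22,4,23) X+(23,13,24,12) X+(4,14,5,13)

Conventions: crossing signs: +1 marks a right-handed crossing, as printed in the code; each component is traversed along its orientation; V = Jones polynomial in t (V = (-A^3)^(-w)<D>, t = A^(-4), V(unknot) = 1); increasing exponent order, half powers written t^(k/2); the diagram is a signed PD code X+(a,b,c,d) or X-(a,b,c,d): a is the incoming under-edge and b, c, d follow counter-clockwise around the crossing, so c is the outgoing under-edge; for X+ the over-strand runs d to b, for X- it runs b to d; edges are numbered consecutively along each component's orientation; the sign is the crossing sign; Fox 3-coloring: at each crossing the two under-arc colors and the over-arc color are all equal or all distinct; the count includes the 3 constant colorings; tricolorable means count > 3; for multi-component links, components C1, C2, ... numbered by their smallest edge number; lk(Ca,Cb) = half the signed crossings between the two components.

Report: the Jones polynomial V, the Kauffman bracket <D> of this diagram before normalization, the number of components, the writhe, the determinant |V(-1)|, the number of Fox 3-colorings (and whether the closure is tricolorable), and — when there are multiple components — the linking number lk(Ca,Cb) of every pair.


V(t) = t^-8 - 2t^-7 + 3t^-6 - 4t^-5 + 3t^-4 - 3t^-3 + 3t^-2 - t^-1 + 1
bracket: A^-12 - A^-8 + 3A^-4 - 3 + 3A^4 - 4A^8 + 3A^12 - 2A^16 + A^20, w = -4
1 component, writhe -4, over 12 crossings
det 21, colorings 9 of 3^12 — tricolorable
observation: w = -4 (over 12 crossings) is diagram-only; (-A^3)^(4) removes it from V


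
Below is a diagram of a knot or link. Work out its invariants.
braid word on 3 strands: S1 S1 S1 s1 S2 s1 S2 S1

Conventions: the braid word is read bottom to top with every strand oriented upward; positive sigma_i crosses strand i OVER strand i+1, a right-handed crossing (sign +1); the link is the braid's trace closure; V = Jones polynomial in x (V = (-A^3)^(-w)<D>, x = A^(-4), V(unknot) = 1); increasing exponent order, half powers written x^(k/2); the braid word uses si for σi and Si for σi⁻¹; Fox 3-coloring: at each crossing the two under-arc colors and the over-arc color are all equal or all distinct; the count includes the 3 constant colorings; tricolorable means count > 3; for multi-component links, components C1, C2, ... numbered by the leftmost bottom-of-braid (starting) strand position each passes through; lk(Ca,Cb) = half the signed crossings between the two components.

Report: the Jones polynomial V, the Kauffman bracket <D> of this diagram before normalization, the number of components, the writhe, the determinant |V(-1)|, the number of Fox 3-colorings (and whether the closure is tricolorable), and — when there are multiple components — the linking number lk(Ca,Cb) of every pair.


V = -x^-6 + x^-5 - x^-4 + 2x^-3 - x^-2 + x^-1
<D> = A^-8 - A^-4 + 2 - A^4 + A^8 - A^12 (w = -4)
1 component over 8 crossings, w = -4
3 Fox colorings among 3^8, |V(-1)| = 7: not tricolorable
why: |V(-1)| = 7: so not tricolorable, since 3 does not divide 7


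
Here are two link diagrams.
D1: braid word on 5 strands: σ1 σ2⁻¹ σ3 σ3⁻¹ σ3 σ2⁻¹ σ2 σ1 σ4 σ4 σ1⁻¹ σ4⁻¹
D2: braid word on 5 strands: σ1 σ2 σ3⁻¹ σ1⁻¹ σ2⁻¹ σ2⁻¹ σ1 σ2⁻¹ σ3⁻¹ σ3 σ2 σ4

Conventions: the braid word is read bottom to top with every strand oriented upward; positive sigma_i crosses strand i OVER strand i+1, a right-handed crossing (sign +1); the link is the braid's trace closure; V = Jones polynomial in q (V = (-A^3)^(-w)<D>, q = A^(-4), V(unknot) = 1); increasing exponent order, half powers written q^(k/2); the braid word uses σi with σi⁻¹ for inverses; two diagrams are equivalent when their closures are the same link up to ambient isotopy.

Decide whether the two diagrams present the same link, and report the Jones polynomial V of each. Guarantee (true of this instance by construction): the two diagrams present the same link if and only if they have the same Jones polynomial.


same link: no
V(D1) = 1  [12 crossings, <D> = A^6, w = +2]
D2 (bracket A^-8 - A^-4 + 1 - A^4 + A^8; 12 crossings at w = 0): V = q^-2 - q^-1 + 1 - q + q^2
note: comparing 2 Jones polynomials yields 2 groups


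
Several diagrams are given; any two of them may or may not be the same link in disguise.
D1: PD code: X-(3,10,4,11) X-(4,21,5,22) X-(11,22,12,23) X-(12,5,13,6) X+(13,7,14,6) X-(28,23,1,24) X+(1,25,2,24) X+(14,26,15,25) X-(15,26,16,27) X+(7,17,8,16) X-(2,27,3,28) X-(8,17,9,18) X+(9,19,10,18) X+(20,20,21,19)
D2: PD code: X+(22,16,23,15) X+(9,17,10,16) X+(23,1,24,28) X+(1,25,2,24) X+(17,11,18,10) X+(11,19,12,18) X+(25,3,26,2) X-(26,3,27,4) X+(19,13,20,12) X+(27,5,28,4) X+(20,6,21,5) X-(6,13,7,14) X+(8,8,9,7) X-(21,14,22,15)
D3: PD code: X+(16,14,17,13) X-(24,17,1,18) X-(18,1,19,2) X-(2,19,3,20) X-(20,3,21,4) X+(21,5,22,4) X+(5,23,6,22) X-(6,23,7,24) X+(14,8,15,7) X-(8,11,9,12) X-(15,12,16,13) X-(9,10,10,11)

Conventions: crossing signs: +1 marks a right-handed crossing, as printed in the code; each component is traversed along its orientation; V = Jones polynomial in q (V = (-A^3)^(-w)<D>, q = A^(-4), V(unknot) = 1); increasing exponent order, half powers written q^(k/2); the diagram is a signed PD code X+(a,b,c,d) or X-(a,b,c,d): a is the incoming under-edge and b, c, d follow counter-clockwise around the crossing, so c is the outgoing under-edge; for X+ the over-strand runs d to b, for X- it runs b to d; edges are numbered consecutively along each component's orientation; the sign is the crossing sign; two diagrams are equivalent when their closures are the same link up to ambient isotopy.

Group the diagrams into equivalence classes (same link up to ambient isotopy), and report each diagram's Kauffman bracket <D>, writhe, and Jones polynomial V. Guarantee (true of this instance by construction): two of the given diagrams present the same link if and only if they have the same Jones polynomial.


grouping into links: {D1} | {D2} | {D3}
V(D1) = 1  (w -2, c 14, <D> = A^-6)
D2 (bracket A^-8 - 2A^-4 + 1 - 2A^4 + 2A^8 + A^16; 14 crossings at w = +8): V = q^2 + 2q^4 - 2q^5 + q^6 - 2q^7 + q^8
D3 (bracket A^-8 + 1 - A^4; 12 crossings at w = -4): V = -q^-4 + q^-3 + q^-1
why: comparing 3 Jones polynomials yields 3 groups


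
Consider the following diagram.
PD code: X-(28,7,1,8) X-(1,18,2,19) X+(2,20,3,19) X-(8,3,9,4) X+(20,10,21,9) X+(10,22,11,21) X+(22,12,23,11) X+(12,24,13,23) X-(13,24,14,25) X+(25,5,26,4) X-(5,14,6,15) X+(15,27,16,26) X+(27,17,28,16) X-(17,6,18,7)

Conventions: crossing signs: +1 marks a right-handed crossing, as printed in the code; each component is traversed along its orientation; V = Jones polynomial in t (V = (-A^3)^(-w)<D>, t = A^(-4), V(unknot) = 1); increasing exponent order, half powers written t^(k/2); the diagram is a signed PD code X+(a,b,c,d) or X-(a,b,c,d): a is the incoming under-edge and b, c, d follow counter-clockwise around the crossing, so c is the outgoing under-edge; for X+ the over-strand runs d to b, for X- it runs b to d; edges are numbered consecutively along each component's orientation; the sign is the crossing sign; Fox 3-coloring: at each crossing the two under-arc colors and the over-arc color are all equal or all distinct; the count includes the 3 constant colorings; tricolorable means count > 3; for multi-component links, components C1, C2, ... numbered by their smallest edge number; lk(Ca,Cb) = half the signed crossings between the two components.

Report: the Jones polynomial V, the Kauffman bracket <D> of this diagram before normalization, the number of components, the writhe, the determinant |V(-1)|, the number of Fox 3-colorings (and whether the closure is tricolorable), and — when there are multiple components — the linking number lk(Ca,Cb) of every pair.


V = -t^-2 + 2t^-1 - 3 + 5t - 4t^2 + 5t^3 - 4t^4 + 2t^5 - t^6
<D> = -A^-18 + 2A^-14 - 4A^-10 + 5A^-6 - 4A^-2 + 5A^2 - 3A^6 + 2A^10 - A^14 (w = +2)
1 component over 14 crossings, w = +2
9 Fox colorings among 3^14, |V(-1)| = 27: tricolorable
why: det 27 = |V(-1)|; divisible by 3, so tricolorable


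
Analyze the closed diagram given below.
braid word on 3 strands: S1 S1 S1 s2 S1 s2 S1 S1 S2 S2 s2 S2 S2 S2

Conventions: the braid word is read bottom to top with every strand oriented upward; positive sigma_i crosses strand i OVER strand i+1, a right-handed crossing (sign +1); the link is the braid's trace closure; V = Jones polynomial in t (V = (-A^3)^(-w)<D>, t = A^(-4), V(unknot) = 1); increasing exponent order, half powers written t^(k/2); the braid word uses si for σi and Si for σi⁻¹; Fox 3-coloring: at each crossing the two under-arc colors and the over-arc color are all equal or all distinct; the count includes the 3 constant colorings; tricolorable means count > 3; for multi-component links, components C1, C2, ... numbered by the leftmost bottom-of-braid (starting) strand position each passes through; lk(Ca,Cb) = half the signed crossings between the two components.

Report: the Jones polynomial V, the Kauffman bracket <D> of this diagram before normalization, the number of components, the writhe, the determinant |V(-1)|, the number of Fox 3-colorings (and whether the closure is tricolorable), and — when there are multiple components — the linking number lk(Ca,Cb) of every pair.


V = t^-13 - 4t^-12 + 8t^-11 - 12t^-10 + 15t^-9 - 17t^-8 + 15t^-7 - 12t^-6 + 9t^-5 - 4t^-4 + 2t^-3
<D> = 2A^-12 - 4A^-8 + 9A^-4 - 12 + 15A^4 - 17A^8 + 15A^12 - 12A^16 + 8A^20 - 4A^24 + A^28 (w = -8)
1 component over 14 crossings, w = -8
9 Fox colorings among 3^14, |V(-1)| = 99: tricolorable
why: w = -8 (over 14 crossings) is diagram-only; (-A^3)^(8) removes it from V


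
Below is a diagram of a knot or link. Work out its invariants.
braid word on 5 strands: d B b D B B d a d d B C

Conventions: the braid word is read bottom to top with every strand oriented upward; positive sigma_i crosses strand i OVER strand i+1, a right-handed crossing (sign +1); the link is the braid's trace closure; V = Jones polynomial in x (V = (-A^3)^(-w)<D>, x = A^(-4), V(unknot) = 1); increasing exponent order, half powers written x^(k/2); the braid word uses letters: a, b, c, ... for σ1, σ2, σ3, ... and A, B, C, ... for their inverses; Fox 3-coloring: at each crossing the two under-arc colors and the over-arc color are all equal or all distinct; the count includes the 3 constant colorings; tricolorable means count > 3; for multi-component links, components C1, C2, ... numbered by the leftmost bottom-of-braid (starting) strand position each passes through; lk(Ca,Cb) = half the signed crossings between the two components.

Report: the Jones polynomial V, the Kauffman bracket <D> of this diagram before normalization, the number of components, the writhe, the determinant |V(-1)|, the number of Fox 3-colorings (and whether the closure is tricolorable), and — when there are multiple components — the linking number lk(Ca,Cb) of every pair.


Jones polynomial: V(x) = -x^-3 + x^-2 - x^-1 + 3 - x + x^2 - x^3
<D> = -A^-12 + A^-8 - A^-4 + 3 - A^4 + A^8 - A^12; writhe 0
components 1, writhe 0 (12 crossings)
3-colorings: 27 of 3^12, det 9 — tricolorable
note: free reduction leaves σ2⁻¹ σ2⁻¹ σ4 σ1 σ4 σ4 σ2⁻¹ σ3⁻¹ of the original 12 letters


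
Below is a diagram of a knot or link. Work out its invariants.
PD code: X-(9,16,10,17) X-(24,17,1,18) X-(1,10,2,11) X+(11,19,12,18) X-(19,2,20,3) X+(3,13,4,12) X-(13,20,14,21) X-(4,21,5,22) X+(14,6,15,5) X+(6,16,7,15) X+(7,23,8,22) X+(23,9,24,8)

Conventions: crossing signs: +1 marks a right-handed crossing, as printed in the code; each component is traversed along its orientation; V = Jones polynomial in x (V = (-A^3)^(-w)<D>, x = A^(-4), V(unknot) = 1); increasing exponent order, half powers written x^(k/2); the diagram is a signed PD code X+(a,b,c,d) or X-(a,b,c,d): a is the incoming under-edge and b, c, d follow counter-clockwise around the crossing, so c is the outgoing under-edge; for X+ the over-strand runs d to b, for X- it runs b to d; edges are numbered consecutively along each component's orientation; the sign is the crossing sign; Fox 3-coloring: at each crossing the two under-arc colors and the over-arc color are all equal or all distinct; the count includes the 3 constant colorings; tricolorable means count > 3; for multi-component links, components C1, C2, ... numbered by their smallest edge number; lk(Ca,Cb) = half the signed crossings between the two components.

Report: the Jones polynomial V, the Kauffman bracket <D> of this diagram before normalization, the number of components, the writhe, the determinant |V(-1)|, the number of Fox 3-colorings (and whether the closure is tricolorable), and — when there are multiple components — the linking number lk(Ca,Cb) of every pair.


V = -x^-3 + x^-2 - x^-1 + 3 - x + x^2 - x^3
<D> = -A^-12 + A^-8 - A^-4 + 3 - A^4 + A^8 - A^12 (w = 0)
1 component over 12 crossings, w = 0
27 Fox colorings among 3^12, |V(-1)| = 9: tricolorable
why: det 9 = |V(-1)|; divisible by 3, so tricolorable


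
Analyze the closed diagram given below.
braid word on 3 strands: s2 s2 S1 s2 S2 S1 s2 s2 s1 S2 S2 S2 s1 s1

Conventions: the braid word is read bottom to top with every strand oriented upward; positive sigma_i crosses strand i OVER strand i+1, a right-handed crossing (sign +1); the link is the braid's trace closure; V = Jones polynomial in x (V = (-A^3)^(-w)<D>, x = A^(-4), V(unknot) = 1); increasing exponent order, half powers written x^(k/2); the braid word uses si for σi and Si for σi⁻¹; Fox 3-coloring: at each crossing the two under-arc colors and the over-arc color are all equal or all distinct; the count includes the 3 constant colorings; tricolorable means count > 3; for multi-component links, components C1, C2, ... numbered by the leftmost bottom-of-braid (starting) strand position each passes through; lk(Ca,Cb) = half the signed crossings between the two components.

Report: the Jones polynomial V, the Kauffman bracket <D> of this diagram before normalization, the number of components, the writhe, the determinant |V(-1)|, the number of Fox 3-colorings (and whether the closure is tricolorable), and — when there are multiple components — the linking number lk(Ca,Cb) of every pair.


V(x) = -x^-3 + 3x^-2 - 5x^-1 + 8 - 9x + 10x^2 - 9x^3 + 7x^4 - 5x^5 + 3x^6 - x^7
bracket: -A^-22 + 3A^-18 - 5A^-14 + 7A^-10 - 9A^-6 + 10A^-2 - 9A^2 + 8A^6 - 5A^10 + 3A^14 - A^18, w = +2
1 component, writhe +2, over 14 crossings
det 61, colorings 3 of 3^14 — not tricolorable
observation: w = +2 shifts under R1 moves; the (-A^3)^(-2) factor cancels that in V


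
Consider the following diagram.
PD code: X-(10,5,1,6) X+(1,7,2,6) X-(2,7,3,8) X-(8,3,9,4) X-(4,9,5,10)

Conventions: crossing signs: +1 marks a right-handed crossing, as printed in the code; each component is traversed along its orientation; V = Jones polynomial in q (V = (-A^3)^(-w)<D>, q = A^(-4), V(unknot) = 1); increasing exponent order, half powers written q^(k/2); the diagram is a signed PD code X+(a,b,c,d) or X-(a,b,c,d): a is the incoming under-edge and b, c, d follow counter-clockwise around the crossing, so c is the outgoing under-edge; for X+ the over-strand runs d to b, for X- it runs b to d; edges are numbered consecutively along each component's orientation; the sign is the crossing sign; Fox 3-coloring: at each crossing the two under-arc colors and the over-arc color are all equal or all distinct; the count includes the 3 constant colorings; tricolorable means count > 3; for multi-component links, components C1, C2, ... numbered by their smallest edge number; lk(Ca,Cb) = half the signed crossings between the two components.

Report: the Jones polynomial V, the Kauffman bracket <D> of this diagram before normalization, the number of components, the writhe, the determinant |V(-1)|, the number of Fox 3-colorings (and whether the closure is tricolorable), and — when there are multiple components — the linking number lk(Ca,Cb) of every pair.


V(q) = -q^-4 + q^-3 + q^-1
bracket: -A^-5 - A^3 + A^7, w = -3
1 component, writhe -3, over 5 crossings
det 3, colorings 9 of 3^5 — tricolorable
observation: V spans 3 powers of q: at least 3 crossings in any diagram


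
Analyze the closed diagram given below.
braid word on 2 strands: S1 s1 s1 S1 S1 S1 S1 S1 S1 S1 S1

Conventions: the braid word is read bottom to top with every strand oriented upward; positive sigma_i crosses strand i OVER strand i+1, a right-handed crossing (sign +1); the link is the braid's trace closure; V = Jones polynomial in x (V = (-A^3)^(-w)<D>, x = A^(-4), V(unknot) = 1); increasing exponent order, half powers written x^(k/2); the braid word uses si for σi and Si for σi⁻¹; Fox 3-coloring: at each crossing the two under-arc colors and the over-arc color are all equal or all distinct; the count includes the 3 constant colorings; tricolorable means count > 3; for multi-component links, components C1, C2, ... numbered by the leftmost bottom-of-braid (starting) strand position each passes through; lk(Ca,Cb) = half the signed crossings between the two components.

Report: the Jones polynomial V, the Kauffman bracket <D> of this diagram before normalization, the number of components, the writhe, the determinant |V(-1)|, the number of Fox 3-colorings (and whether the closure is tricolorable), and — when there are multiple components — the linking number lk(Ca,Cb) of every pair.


V = -x^-10 + x^-9 - x^-8 + x^-7 - x^-6 + x^-5 + x^-3
<D> = -A^-9 - A^-1 + A^3 - A^7 + A^11 - A^15 + A^19 (w = -7)
1 component over 11 crossings, w = -7
3 Fox colorings among 3^11, |V(-1)| = 7: not tricolorable
why: free reduction leaves σ1⁻¹ σ1⁻¹ σ1⁻¹ σ1⁻¹ σ1⁻¹ σ1⁻¹ σ1⁻¹ of the original 11 letters


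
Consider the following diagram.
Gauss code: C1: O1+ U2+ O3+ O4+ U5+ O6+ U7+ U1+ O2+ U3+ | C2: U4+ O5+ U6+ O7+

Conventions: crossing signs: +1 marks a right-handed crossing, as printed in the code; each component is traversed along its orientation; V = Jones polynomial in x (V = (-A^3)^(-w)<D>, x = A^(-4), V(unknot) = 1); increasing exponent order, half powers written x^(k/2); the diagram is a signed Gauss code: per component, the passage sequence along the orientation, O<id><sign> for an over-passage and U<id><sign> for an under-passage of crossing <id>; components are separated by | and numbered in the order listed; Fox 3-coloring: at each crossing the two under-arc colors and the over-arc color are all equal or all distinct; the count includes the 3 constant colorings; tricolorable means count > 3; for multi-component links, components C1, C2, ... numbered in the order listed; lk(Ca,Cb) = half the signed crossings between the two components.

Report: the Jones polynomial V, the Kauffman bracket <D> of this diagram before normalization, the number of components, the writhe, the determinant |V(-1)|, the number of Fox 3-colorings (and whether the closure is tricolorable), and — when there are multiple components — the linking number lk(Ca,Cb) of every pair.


Jones polynomial: V(x) = -x^(5/2) - 2x^(9/2) + 2x^(11/2) - 2x^(13/2) + 2x^(15/2) - 2x^(17/2) + x^(19/2)
<D> = -A^-17 + 2A^-13 - 2A^-9 + 2A^-5 - 2A^-1 + 2A^3 + A^11; writhe +7
components 2, writhe +7 (7 crossings)
linking number lk(C1,C2) = +2
3-colorings: 9 of 3^7, det 12 — tricolorable
note: the span of V is 7, within the link bound 7 + 2 - 1
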